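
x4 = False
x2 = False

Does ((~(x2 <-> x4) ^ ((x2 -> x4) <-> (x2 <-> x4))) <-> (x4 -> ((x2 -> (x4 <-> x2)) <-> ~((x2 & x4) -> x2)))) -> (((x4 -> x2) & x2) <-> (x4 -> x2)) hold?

False

Substituting x4=False, x2=False:
x2 <-> x4 = False <-> False = True
~(x2 <-> x4) = ~True = False
x2 -> x4 = False -> False = True
x2 <-> x4 = False <-> False = True
(x2 -> x4) <-> (x2 <-> x4) = True <-> True = True
~(x2 <-> x4) ^ ((x2 -> x4) <-> (x2 <-> x4)) = False ^ True = True
x4 <-> x2 = False <-> False = True
x2 -> (x4 <-> x2) = False -> True = True
x2 & x4 = False & False = False
(x2 & x4) -> x2 = False -> False = True
~((x2 & x4) -> x2) = ~True = False
(x2 -> (x4 <-> x2)) <-> ~((x2 & x4) -> x2) = True <-> False = False
x4 -> ((x2 -> (x4 <-> x2)) <-> ~((x2 & x4) -> x2)) = False -> False = True
(~(x2 <-> x4) ^ ((x2 -> x4) <-> (x2 <-> x4))) <-> (x4 -> ((x2 -> (x4 <-> x2)) <-> ~((x2 & x4) -> x2))) = True <-> True = True
x4 -> x2 = False -> False = True
(x4 -> x2) & x2 = True & False = False
x4 -> x2 = False -> False = True
((x4 -> x2) & x2) <-> (x4 -> x2) = False <-> True = False
((~(x2 <-> x4) ^ ((x2 -> x4) <-> (x2 <-> x4))) <-> (x4 -> ((x2 -> (x4 <-> x2)) <-> ~((x2 & x4) -> x2)))) -> (((x4 -> x2) & x2) <-> (x4 -> x2)) = True -> False = False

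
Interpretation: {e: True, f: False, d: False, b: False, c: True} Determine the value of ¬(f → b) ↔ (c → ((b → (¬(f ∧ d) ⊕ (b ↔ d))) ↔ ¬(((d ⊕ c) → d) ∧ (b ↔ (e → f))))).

False

f → b = False → False = True
¬(f → b) = ¬True = False
f ∧ d = False ∧ False = False
¬(f ∧ d) = ¬False = True
b ↔ d = False ↔ False = True
¬(f ∧ d) ⊕ (b ↔ d) = True ⊕ True = False
b → (¬(f ∧ d) ⊕ (b ↔ d)) = False → False = True
d ⊕ c = False ⊕ True = True
(d ⊕ c) → d = True → False = False
e → f = True → False = False
b ↔ (e → f) = False ↔ False = True
((d ⊕ c) → d) ∧ (b ↔ (e → f)) = False ∧ True = False
¬(((d ⊕ c) → d) ∧ (b ↔ (e → f))) = ¬False = True
(b → (¬(f ∧ d) ⊕ (b ↔ d))) ↔ ¬(((d ⊕ c) → d) ∧ (b ↔ (e → f))) = True ↔ True = True
c → ((b → (¬(f ∧ d) ⊕ (b ↔ d))) ↔ ¬(((d ⊕ c) → d) ∧ (b ↔ (e → f)))) = True → True = True
¬(f → b) ↔ (c → ((b → (¬(f ∧ d) ⊕ (b ↔ d))) ↔ ¬(((d ⊕ c) → d) ∧ (b ↔ (e → f))))) = False ↔ True = False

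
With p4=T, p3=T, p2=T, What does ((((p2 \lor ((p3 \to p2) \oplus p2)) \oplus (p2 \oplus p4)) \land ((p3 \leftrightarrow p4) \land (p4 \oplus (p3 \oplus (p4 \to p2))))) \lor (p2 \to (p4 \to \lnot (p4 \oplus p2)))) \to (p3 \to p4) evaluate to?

T

p3 \to p2 = T \to T = T
(p3 \to p2) \oplus p2 = T \oplus T = F
p2 \lor ((p3 \to p2) \oplus p2) = T \lor F = T
p2 \oplus p4 = T \oplus T = F
(p2 \lor ((p3 \to p2) \oplus p2)) \oplus (p2 \oplus p4) = T \oplus F = T
p3 \leftrightarrow p4 = T \leftrightarrow T = T
p4 \to p2 = T \to T = T
p3 \oplus (p4 \to p2) = T \oplus T = F
p4 \oplus (p3 \oplus (p4 \to p2)) = T \oplus F = T
(p3 \leftrightarrow p4) \land (p4 \oplus (p3 \oplus (p4 \to p2))) = T \land T = T
((p2 \lor ((p3 \to p2) \oplus p2)) \oplus (p2 \oplus p4)) \land ((p3 \leftrightarrow p4) \land (p4 \oplus (p3 \oplus (p4 \to p2)))) = T \land T = T
p4 \oplus p2 = T \oplus T = F
\lnot (p4 \oplus p2) = \lnot F = T
p4 \to \lnot (p4 \oplus p2) = T \to T = T
p2 \to (p4 \to \lnot (p4 \oplus p2)) = T \to T = T
(((p2 \lor ((p3 \to p2) \oplus p2)) \oplus (p2 \oplus p4)) \land ((p3 \leftrightarrow p4) \land (p4 \oplus (p3 \oplus (p4 \to p2))))) \lor (p2 \to (p4 \to \lnot (p4 \oplus p2))) = T \lor T = T
p3 \to p4 = T \to T = T
((((p2 \lor ((p3 \to p2) \oplus p2)) \oplus (p2 \oplus p4)) \land ((p3 \leftrightarrow p4) \land (p4 \oplus (p3 \oplus (p4 \to p2))))) \lor (p2 \to (p4 \to \lnot (p4 \oplus p2)))) \to (p3 \to p4) = T \to T = T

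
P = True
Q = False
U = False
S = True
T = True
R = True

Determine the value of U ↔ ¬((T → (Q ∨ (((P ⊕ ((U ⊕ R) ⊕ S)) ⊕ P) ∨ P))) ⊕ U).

U ⊕ R = False ⊕ True = True
(U ⊕ R) ⊕ S = True ⊕ True = False
P ⊕ ((U ⊕ R) ⊕ S) = True ⊕ False = True
(P ⊕ ((U ⊕ R) ⊕ S)) ⊕ P = True ⊕ True = False
((P ⊕ ((U ⊕ R) ⊕ S)) ⊕ P) ∨ P = False ∨ True = True
Q ∨ (((P ⊕ ((U ⊕ R) ⊕ S)) ⊕ P) ∨ P) = False ∨ True = True
T → (Q ∨ (((P ⊕ ((U ⊕ R) ⊕ S)) ⊕ P) ∨ P)) = True → True = True
(T → (Q ∨ (((P ⊕ ((U ⊕ R) ⊕ S)) ⊕ P) ∨ P))) ⊕ U = True ⊕ False = True
¬((T → (Q ∨ (((P ⊕ ((U ⊕ R) ⊕ S)) ⊕ P) ∨ P))) ⊕ U) = ¬True = False
U ↔ ¬((T → (Q ∨ (((P ⊕ ((U ⊕ R) ⊕ S)) ⊕ P) ∨ P))) ⊕ U) = False ↔ False = True

True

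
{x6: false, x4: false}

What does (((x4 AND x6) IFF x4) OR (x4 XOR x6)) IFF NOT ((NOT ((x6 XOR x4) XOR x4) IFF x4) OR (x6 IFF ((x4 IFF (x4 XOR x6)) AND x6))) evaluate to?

x4 AND x6 = false AND false = false
(x4 AND x6) IFF x4 = false IFF false = true
x4 XOR x6 = false XOR false = false
((x4 AND x6) IFF x4) OR (x4 XOR x6) = true OR false = true
x6 XOR x4 = false XOR false = false
(x6 XOR x4) XOR x4 = false XOR false = false
NOT ((x6 XOR x4) XOR x4) = NOT false = true
NOT ((x6 XOR x4) XOR x4) IFF x4 = true IFF false = false
x4 XOR x6 = false XOR false = false
x4 IFF (x4 XOR x6) = false IFF false = true
(x4 IFF (x4 XOR x6)) AND x6 = true AND false = false
x6 IFF ((x4 IFF (x4 XOR x6)) AND x6) = false IFF false = true
(NOT ((x6 XOR x4) XOR x4) IFF x4) OR (x6 IFF ((x4 IFF (x4 XOR x6)) AND x6)) = false OR true = true
NOT ((NOT ((x6 XOR x4) XOR x4) IFF x4) OR (x6 IFF ((x4 IFF (x4 XOR x6)) AND x6))) = NOT true = false
(((x4 AND x6) IFF x4) OR (x4 XOR x6)) IFF NOT ((NOT ((x6 XOR x4) XOR x4) IFF x4) OR (x6 IFF ((x4 IFF (x4 XOR x6)) AND x6))) = true IFF false = false

false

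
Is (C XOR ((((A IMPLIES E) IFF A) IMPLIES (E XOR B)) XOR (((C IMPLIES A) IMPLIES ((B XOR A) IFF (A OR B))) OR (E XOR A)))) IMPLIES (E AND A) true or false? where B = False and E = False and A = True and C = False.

Substituting B=False, E=False, A=True, C=False:
A IMPLIES E = True IMPLIES False = False
(A IMPLIES E) IFF A = False IFF True = False
E XOR B = False XOR False = False
((A IMPLIES E) IFF A) IMPLIES (E XOR B) = False IMPLIES False = True
C IMPLIES A = False IMPLIES True = True
B XOR A = False XOR True = True
A OR B = True OR False = True
(B XOR A) IFF (A OR B) = True IFF True = True
(C IMPLIES A) IMPLIES ((B XOR A) IFF (A OR B)) = True IMPLIES True = True
E XOR A = False XOR True = True
((C IMPLIES A) IMPLIES ((B XOR A) IFF (A OR B))) OR (E XOR A) = True OR True = True
(((A IMPLIES E) IFF A) IMPLIES (E XOR B)) XOR (((C IMPLIES A) IMPLIES ((B XOR A) IFF (A OR B))) OR (E XOR A)) = True XOR True = False
C XOR ((((A IMPLIES E) IFF A) IMPLIES (E XOR B)) XOR (((C IMPLIES A) IMPLIES ((B XOR A) IFF (A OR B))) OR (E XOR A))) = False XOR False = False
E AND A = False AND True = False
(C XOR ((((A IMPLIES E) IFF A) IMPLIES (E XOR B)) XOR (((C IMPLIES A) IMPLIES ((B XOR A) IFF (A OR B))) OR (E XOR A)))) IMPLIES (E AND A) = False IMPLIES False = True

True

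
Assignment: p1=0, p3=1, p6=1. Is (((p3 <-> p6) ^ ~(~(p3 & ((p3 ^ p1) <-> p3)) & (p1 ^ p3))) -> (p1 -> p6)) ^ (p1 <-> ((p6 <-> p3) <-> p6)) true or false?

p3 <-> p6 = 1 <-> 1 = 1
p3 ^ p1 = 1 ^ 0 = 1
(p3 ^ p1) <-> p3 = 1 <-> 1 = 1
p3 & ((p3 ^ p1) <-> p3) = 1 & 1 = 1
~(p3 & ((p3 ^ p1) <-> p3)) = ~1 = 0
p1 ^ p3 = 0 ^ 1 = 1
~(p3 & ((p3 ^ p1) <-> p3)) & (p1 ^ p3) = 0 & 1 = 0
~(~(p3 & ((p3 ^ p1) <-> p3)) & (p1 ^ p3)) = ~0 = 1
(p3 <-> p6) ^ ~(~(p3 & ((p3 ^ p1) <-> p3)) & (p1 ^ p3)) = 1 ^ 1 = 0
p1 -> p6 = 0 -> 1 = 1
((p3 <-> p6) ^ ~(~(p3 & ((p3 ^ p1) <-> p3)) & (p1 ^ p3))) -> (p1 -> p6) = 0 -> 1 = 1
p6 <-> p3 = 1 <-> 1 = 1
(p6 <-> p3) <-> p6 = 1 <-> 1 = 1
p1 <-> ((p6 <-> p3) <-> p6) = 0 <-> 1 = 0
(((p3 <-> p6) ^ ~(~(p3 & ((p3 ^ p1) <-> p3)) & (p1 ^ p3))) -> (p1 -> p6)) ^ (p1 <-> ((p6 <-> p3) <-> p6)) = 1 ^ 0 = 1

1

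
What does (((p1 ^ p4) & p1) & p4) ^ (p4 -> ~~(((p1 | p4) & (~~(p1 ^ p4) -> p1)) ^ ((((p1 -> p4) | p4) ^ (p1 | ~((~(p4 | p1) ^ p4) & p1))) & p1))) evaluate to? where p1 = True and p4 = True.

True

p1 ^ p4 = True ^ True = False
(p1 ^ p4) & p1 = False & True = False
((p1 ^ p4) & p1) & p4 = False & True = False
p1 | p4 = True | True = True
p1 ^ p4 = True ^ True = False
~(p1 ^ p4) = ~False = True
~~(p1 ^ p4) = ~True = False
~~(p1 ^ p4) -> p1 = False -> True = True
(p1 | p4) & (~~(p1 ^ p4) -> p1) = True & True = True
p1 -> p4 = True -> True = True
(p1 -> p4) | p4 = True | True = True
p4 | p1 = True | True = True
~(p4 | p1) = ~True = False
~(p4 | p1) ^ p4 = False ^ True = True
(~(p4 | p1) ^ p4) & p1 = True & True = True
~((~(p4 | p1) ^ p4) & p1) = ~True = False
p1 | ~((~(p4 | p1) ^ p4) & p1) = True | False = True
((p1 -> p4) | p4) ^ (p1 | ~((~(p4 | p1) ^ p4) & p1)) = True ^ True = False
(((p1 -> p4) | p4) ^ (p1 | ~((~(p4 | p1) ^ p4) & p1))) & p1 = False & True = False
((p1 | p4) & (~~(p1 ^ p4) -> p1)) ^ ((((p1 -> p4) | p4) ^ (p1 | ~((~(p4 | p1) ^ p4) & p1))) & p1) = True ^ False = True
~(((p1 | p4) & (~~(p1 ^ p4) -> p1)) ^ ((((p1 -> p4) | p4) ^ (p1 | ~((~(p4 | p1) ^ p4) & p1))) & p1)) = ~True = False
~~(((p1 | p4) & (~~(p1 ^ p4) -> p1)) ^ ((((p1 -> p4) | p4) ^ (p1 | ~((~(p4 | p1) ^ p4) & p1))) & p1)) = ~False = True
p4 -> ~~(((p1 | p4) & (~~(p1 ^ p4) -> p1)) ^ ((((p1 -> p4) | p4) ^ (p1 | ~((~(p4 | p1) ^ p4) & p1))) & p1)) = True -> True = True
(((p1 ^ p4) & p1) & p4) ^ (p4 -> ~~(((p1 | p4) & (~~(p1 ^ p4) -> p1)) ^ ((((p1 -> p4) | p4) ^ (p1 | ~((~(p4 | p1) ^ p4) & p1))) & p1))) = False ^ True = True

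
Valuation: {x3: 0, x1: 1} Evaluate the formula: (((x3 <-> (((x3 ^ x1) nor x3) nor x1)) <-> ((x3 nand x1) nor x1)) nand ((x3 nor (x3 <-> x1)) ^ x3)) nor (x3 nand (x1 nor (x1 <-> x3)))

x3 ^ x1 = 0 ^ 1 = 1
(x3 ^ x1) nor x3 = 1 nor 0 = 0
((x3 ^ x1) nor x3) nor x1 = 0 nor 1 = 0
x3 <-> (((x3 ^ x1) nor x3) nor x1) = 0 <-> 0 = 1
x3 nand x1 = 0 nand 1 = 1
(x3 nand x1) nor x1 = 1 nor 1 = 0
(x3 <-> (((x3 ^ x1) nor x3) nor x1)) <-> ((x3 nand x1) nor x1) = 1 <-> 0 = 0
x3 <-> x1 = 0 <-> 1 = 0
x3 nor (x3 <-> x1) = 0 nor 0 = 1
(x3 nor (x3 <-> x1)) ^ x3 = 1 ^ 0 = 1
((x3 <-> (((x3 ^ x1) nor x3) nor x1)) <-> ((x3 nand x1) nor x1)) nand ((x3 nor (x3 <-> x1)) ^ x3) = 0 nand 1 = 1
x1 <-> x3 = 1 <-> 0 = 0
x1 nor (x1 <-> x3) = 1 nor 0 = 0
x3 nand (x1 nor (x1 <-> x3)) = 0 nand 0 = 1
(((x3 <-> (((x3 ^ x1) nor x3) nor x1)) <-> ((x3 nand x1) nor x1)) nand ((x3 nor (x3 <-> x1)) ^ x3)) nor (x3 nand (x1 nor (x1 <-> x3))) = 1 nor 1 = 0

0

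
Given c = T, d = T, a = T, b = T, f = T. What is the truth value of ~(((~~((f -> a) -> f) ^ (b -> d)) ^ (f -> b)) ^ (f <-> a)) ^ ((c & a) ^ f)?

Substituting c=T, d=T, a=T, b=T, f=T:
f -> a = T -> T = T
(f -> a) -> f = T -> T = T
~((f -> a) -> f) = ~T = F
~~((f -> a) -> f) = ~F = T
b -> d = T -> T = T
~~((f -> a) -> f) ^ (b -> d) = T ^ T = F
f -> b = T -> T = T
(~~((f -> a) -> f) ^ (b -> d)) ^ (f -> b) = F ^ T = T
f <-> a = T <-> T = T
((~~((f -> a) -> f) ^ (b -> d)) ^ (f -> b)) ^ (f <-> a) = T ^ T = F
~(((~~((f -> a) -> f) ^ (b -> d)) ^ (f -> b)) ^ (f <-> a)) = ~F = T
c & a = T & T = T
(c & a) ^ f = T ^ T = F
~(((~~((f -> a) -> f) ^ (b -> d)) ^ (f -> b)) ^ (f <-> a)) ^ ((c & a) ^ f) = T ^ F = T

T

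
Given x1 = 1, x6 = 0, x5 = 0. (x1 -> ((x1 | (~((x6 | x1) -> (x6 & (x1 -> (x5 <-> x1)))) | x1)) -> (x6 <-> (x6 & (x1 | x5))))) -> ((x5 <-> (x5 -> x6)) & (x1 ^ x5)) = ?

0

x6 | x1 = 0 | 1 = 1
x5 <-> x1 = 0 <-> 1 = 0
x1 -> (x5 <-> x1) = 1 -> 0 = 0
x6 & (x1 -> (x5 <-> x1)) = 0 & 0 = 0
(x6 | x1) -> (x6 & (x1 -> (x5 <-> x1))) = 1 -> 0 = 0
~((x6 | x1) -> (x6 & (x1 -> (x5 <-> x1)))) = ~0 = 1
~((x6 | x1) -> (x6 & (x1 -> (x5 <-> x1)))) | x1 = 1 | 1 = 1
x1 | (~((x6 | x1) -> (x6 & (x1 -> (x5 <-> x1)))) | x1) = 1 | 1 = 1
x1 | x5 = 1 | 0 = 1
x6 & (x1 | x5) = 0 & 1 = 0
x6 <-> (x6 & (x1 | x5)) = 0 <-> 0 = 1
(x1 | (~((x6 | x1) -> (x6 & (x1 -> (x5 <-> x1)))) | x1)) -> (x6 <-> (x6 & (x1 | x5))) = 1 -> 1 = 1
x1 -> ((x1 | (~((x6 | x1) -> (x6 & (x1 -> (x5 <-> x1)))) | x1)) -> (x6 <-> (x6 & (x1 | x5)))) = 1 -> 1 = 1
x5 -> x6 = 0 -> 0 = 1
x5 <-> (x5 -> x6) = 0 <-> 1 = 0
x1 ^ x5 = 1 ^ 0 = 1
(x5 <-> (x5 -> x6)) & (x1 ^ x5) = 0 & 1 = 0
(x1 -> ((x1 | (~((x6 | x1) -> (x6 & (x1 -> (x5 <-> x1)))) | x1)) -> (x6 <-> (x6 & (x1 | x5))))) -> ((x5 <-> (x5 -> x6)) & (x1 ^ x5)) = 1 -> 0 = 0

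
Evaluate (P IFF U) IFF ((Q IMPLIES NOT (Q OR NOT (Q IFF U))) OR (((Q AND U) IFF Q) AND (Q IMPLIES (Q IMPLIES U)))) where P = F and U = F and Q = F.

T

P IFF U = F IFF F = T
Q IFF U = F IFF F = T
NOT (Q IFF U) = NOT T = F
Q OR NOT (Q IFF U) = F OR F = F
NOT (Q OR NOT (Q IFF U)) = NOT F = T
Q IMPLIES NOT (Q OR NOT (Q IFF U)) = F IMPLIES T = T
Q AND U = F AND F = F
(Q AND U) IFF Q = F IFF F = T
Q IMPLIES U = F IMPLIES F = T
Q IMPLIES (Q IMPLIES U) = F IMPLIES T = T
((Q AND U) IFF Q) AND (Q IMPLIES (Q IMPLIES U)) = T AND T = T
(Q IMPLIES NOT (Q OR NOT (Q IFF U))) OR (((Q AND U) IFF Q) AND (Q IMPLIES (Q IMPLIES U))) = T OR T = T
(P IFF U) IFF ((Q IMPLIES NOT (Q OR NOT (Q IFF U))) OR (((Q AND U) IFF Q) AND (Q IMPLIES (Q IMPLIES U)))) = T IFF T = T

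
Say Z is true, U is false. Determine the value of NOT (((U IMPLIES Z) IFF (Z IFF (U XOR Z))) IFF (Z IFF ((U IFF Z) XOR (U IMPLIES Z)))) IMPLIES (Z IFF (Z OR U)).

True

U IMPLIES Z = False IMPLIES True = True
U XOR Z = False XOR True = True
Z IFF (U XOR Z) = True IFF True = True
(U IMPLIES Z) IFF (Z IFF (U XOR Z)) = True IFF True = True
U IFF Z = False IFF True = False
U IMPLIES Z = False IMPLIES True = True
(U IFF Z) XOR (U IMPLIES Z) = False XOR True = True
Z IFF ((U IFF Z) XOR (U IMPLIES Z)) = True IFF True = True
((U IMPLIES Z) IFF (Z IFF (U XOR Z))) IFF (Z IFF ((U IFF Z) XOR (U IMPLIES Z))) = True IFF True = True
NOT (((U IMPLIES Z) IFF (Z IFF (U XOR Z))) IFF (Z IFF ((U IFF Z) XOR (U IMPLIES Z)))) = NOT True = False
Z OR U = True OR False = True
Z IFF (Z OR U) = True IFF True = True
NOT (((U IMPLIES Z) IFF (Z IFF (U XOR Z))) IFF (Z IFF ((U IFF Z) XOR (U IMPLIES Z)))) IMPLIES (Z IFF (Z OR U)) = False IMPLIES True = True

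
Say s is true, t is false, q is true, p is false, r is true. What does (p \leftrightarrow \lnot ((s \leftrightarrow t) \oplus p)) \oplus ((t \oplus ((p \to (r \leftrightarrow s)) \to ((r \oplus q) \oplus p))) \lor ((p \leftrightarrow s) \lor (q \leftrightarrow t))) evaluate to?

s \leftrightarrow t = T \leftrightarrow F = F
(s \leftrightarrow t) \oplus p = F \oplus F = F
\lnot ((s \leftrightarrow t) \oplus p) = \lnot F = T
p \leftrightarrow \lnot ((s \leftrightarrow t) \oplus p) = F \leftrightarrow T = F
r \leftrightarrow s = T \leftrightarrow T = T
p \to (r \leftrightarrow s) = F \to T = T
r \oplus q = T \oplus T = F
(r \oplus q) \oplus p = F \oplus F = F
(p \to (r \leftrightarrow s)) \to ((r \oplus q) \oplus p) = T \to F = F
t \oplus ((p \to (r \leftrightarrow s)) \to ((r \oplus q) \oplus p)) = F \oplus F = F
p \leftrightarrow s = F \leftrightarrow T = F
q \leftrightarrow t = T \leftrightarrow F = F
(p \leftrightarrow s) \lor (q \leftrightarrow t) = F \lor F = F
(t \oplus ((p \to (r \leftrightarrow s)) \to ((r \oplus q) \oplus p))) \lor ((p \leftrightarrow s) \lor (q \leftrightarrow t)) = F \lor F = F
(p \leftrightarrow \lnot ((s \leftrightarrow t) \oplus p)) \oplus ((t \oplus ((p \to (r \leftrightarrow s)) \to ((r \oplus q) \oplus p))) \lor ((p \leftrightarrow s) \lor (q \leftrightarrow t))) = F \oplus F = F

F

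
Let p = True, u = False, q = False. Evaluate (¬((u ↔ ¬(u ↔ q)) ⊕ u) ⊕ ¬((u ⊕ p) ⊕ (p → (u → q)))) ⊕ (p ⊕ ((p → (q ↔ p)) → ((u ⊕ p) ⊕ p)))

Substituting p=True, u=False, q=False:
u ↔ q = False ↔ False = True
¬(u ↔ q) = ¬True = False
u ↔ ¬(u ↔ q) = False ↔ False = True
(u ↔ ¬(u ↔ q)) ⊕ u = True ⊕ False = True
¬((u ↔ ¬(u ↔ q)) ⊕ u) = ¬True = False
u ⊕ p = False ⊕ True = True
u → q = False → False = True
p → (u → q) = True → True = True
(u ⊕ p) ⊕ (p → (u → q)) = True ⊕ True = False
¬((u ⊕ p) ⊕ (p → (u → q))) = ¬False = True
¬((u ↔ ¬(u ↔ q)) ⊕ u) ⊕ ¬((u ⊕ p) ⊕ (p → (u → q))) = False ⊕ True = True
q ↔ p = False ↔ True = False
p → (q ↔ p) = True → False = False
u ⊕ p = False ⊕ True = True
(u ⊕ p) ⊕ p = True ⊕ True = False
(p → (q ↔ p)) → ((u ⊕ p) ⊕ p) = False → False = True
p ⊕ ((p → (q ↔ p)) → ((u ⊕ p) ⊕ p)) = True ⊕ True = False
(¬((u ↔ ¬(u ↔ q)) ⊕ u) ⊕ ¬((u ⊕ p) ⊕ (p → (u → q)))) ⊕ (p ⊕ ((p → (q ↔ p)) → ((u ⊕ p) ⊕ p))) = True ⊕ False = True

True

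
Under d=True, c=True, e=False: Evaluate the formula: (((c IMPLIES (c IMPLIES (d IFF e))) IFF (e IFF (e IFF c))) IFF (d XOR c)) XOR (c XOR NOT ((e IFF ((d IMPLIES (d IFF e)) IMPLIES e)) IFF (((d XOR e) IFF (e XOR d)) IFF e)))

d IFF e = True IFF False = False
c IMPLIES (d IFF e) = True IMPLIES False = False
c IMPLIES (c IMPLIES (d IFF e)) = True IMPLIES False = False
e IFF c = False IFF True = False
e IFF (e IFF c) = False IFF False = True
(c IMPLIES (c IMPLIES (d IFF e))) IFF (e IFF (e IFF c)) = False IFF True = False
d XOR c = True XOR True = False
((c IMPLIES (c IMPLIES (d IFF e))) IFF (e IFF (e IFF c))) IFF (d XOR c) = False IFF False = True
d IFF e = True IFF False = False
d IMPLIES (d IFF e) = True IMPLIES False = False
(d IMPLIES (d IFF e)) IMPLIES e = False IMPLIES False = True
e IFF ((d IMPLIES (d IFF e)) IMPLIES e) = False IFF True = False
d XOR e = True XOR False = True
e XOR d = False XOR True = True
(d XOR e) IFF (e XOR d) = True IFF True = True
((d XOR e) IFF (e XOR d)) IFF e = True IFF False = False
(e IFF ((d IMPLIES (d IFF e)) IMPLIES e)) IFF (((d XOR e) IFF (e XOR d)) IFF e) = False IFF False = True
NOT ((e IFF ((d IMPLIES (d IFF e)) IMPLIES e)) IFF (((d XOR e) IFF (e XOR d)) IFF e)) = NOT True = False
c XOR NOT ((e IFF ((d IMPLIES (d IFF e)) IMPLIES e)) IFF (((d XOR e) IFF (e XOR d)) IFF e)) = True XOR False = True
(((c IMPLIES (c IMPLIES (d IFF e))) IFF (e IFF (e IFF c))) IFF (d XOR c)) XOR (c XOR NOT ((e IFF ((d IMPLIES (d IFF e)) IMPLIES e)) IFF (((d XOR e) IFF (e XOR d)) IFF e))) = True XOR True = False

False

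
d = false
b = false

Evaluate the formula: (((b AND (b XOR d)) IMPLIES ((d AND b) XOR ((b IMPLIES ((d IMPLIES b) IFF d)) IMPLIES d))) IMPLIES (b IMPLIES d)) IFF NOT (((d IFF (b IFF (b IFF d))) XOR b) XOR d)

false

b XOR d = false XOR false = false
b AND (b XOR d) = false AND false = false
d AND b = false AND false = false
d IMPLIES b = false IMPLIES false = true
(d IMPLIES b) IFF d = true IFF false = false
b IMPLIES ((d IMPLIES b) IFF d) = false IMPLIES false = true
(b IMPLIES ((d IMPLIES b) IFF d)) IMPLIES d = true IMPLIES false = false
(d AND b) XOR ((b IMPLIES ((d IMPLIES b) IFF d)) IMPLIES d) = false XOR false = false
(b AND (b XOR d)) IMPLIES ((d AND b) XOR ((b IMPLIES ((d IMPLIES b) IFF d)) IMPLIES d)) = false IMPLIES false = true
b IMPLIES d = false IMPLIES false = true
((b AND (b XOR d)) IMPLIES ((d AND b) XOR ((b IMPLIES ((d IMPLIES b) IFF d)) IMPLIES d))) IMPLIES (b IMPLIES d) = true IMPLIES true = true
b IFF d = false IFF false = true
b IFF (b IFF d) = false IFF true = false
d IFF (b IFF (b IFF d)) = false IFF false = true
(d IFF (b IFF (b IFF d))) XOR b = true XOR false = true
((d IFF (b IFF (b IFF d))) XOR b) XOR d = true XOR false = true
NOT (((d IFF (b IFF (b IFF d))) XOR b) XOR d) = NOT true = false
(((b AND (b XOR d)) IMPLIES ((d AND b) XOR ((b IMPLIES ((d IMPLIES b) IFF d)) IMPLIES d))) IMPLIES (b IMPLIES d)) IFF NOT (((d IFF (b IFF (b IFF d))) XOR b) XOR d) = true IFF false = false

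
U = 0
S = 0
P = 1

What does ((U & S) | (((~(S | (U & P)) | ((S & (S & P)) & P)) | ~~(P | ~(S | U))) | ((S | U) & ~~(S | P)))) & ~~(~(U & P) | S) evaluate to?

1

U & S = 0 & 0 = 0
U & P = 0 & 1 = 0
S | (U & P) = 0 | 0 = 0
~(S | (U & P)) = ~0 = 1
S & P = 0 & 1 = 0
S & (S & P) = 0 & 0 = 0
(S & (S & P)) & P = 0 & 1 = 0
~(S | (U & P)) | ((S & (S & P)) & P) = 1 | 0 = 1
S | U = 0 | 0 = 0
~(S | U) = ~0 = 1
P | ~(S | U) = 1 | 1 = 1
~(P | ~(S | U)) = ~1 = 0
~~(P | ~(S | U)) = ~0 = 1
(~(S | (U & P)) | ((S & (S & P)) & P)) | ~~(P | ~(S | U)) = 1 | 1 = 1
S | U = 0 | 0 = 0
S | P = 0 | 1 = 1
~(S | P) = ~1 = 0
~~(S | P) = ~0 = 1
(S | U) & ~~(S | P) = 0 & 1 = 0
((~(S | (U & P)) | ((S & (S & P)) & P)) | ~~(P | ~(S | U))) | ((S | U) & ~~(S | P)) = 1 | 0 = 1
(U & S) | (((~(S | (U & P)) | ((S & (S & P)) & P)) | ~~(P | ~(S | U))) | ((S | U) & ~~(S | P))) = 0 | 1 = 1
U & P = 0 & 1 = 0
~(U & P) = ~0 = 1
~(U & P) | S = 1 | 0 = 1
~(~(U & P) | S) = ~1 = 0
~~(~(U & P) | S) = ~0 = 1
((U & S) | (((~(S | (U & P)) | ((S & (S & P)) & P)) | ~~(P | ~(S | U))) | ((S | U) & ~~(S | P)))) & ~~(~(U & P) | S) = 1 & 1 = 1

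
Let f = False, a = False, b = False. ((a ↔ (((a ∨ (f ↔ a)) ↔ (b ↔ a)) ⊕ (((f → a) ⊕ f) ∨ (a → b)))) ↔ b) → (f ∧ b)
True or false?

f ↔ a = False ↔ False = True
a ∨ (f ↔ a) = False ∨ True = True
b ↔ a = False ↔ False = True
(a ∨ (f ↔ a)) ↔ (b ↔ a) = True ↔ True = True
f → a = False → False = True
(f → a) ⊕ f = True ⊕ False = True
a → b = False → False = True
((f → a) ⊕ f) ∨ (a → b) = True ∨ True = True
((a ∨ (f ↔ a)) ↔ (b ↔ a)) ⊕ (((f → a) ⊕ f) ∨ (a → b)) = True ⊕ True = False
a ↔ (((a ∨ (f ↔ a)) ↔ (b ↔ a)) ⊕ (((f → a) ⊕ f) ∨ (a → b))) = False ↔ False = True
(a ↔ (((a ∨ (f ↔ a)) ↔ (b ↔ a)) ⊕ (((f → a) ⊕ f) ∨ (a → b)))) ↔ b = True ↔ False = False
f ∧ b = False ∧ False = False
((a ↔ (((a ∨ (f ↔ a)) ↔ (b ↔ a)) ⊕ (((f → a) ⊕ f) ∨ (a → b)))) ↔ b) → (f ∧ b) = False → False = True

True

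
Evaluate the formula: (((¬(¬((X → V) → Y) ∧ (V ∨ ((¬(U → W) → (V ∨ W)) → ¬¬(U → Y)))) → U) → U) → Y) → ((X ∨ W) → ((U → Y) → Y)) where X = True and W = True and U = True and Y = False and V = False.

X → V = True → False = False
(X → V) → Y = False → False = True
¬((X → V) → Y) = ¬True = False
U → W = True → True = True
¬(U → W) = ¬True = False
V ∨ W = False ∨ True = True
¬(U → W) → (V ∨ W) = False → True = True
U → Y = True → False = False
¬(U → Y) = ¬False = True
¬¬(U → Y) = ¬True = False
(¬(U → W) → (V ∨ W)) → ¬¬(U → Y) = True → False = False
V ∨ ((¬(U → W) → (V ∨ W)) → ¬¬(U → Y)) = False ∨ False = False
¬((X → V) → Y) ∧ (V ∨ ((¬(U → W) → (V ∨ W)) → ¬¬(U → Y))) = False ∧ False = False
¬(¬((X → V) → Y) ∧ (V ∨ ((¬(U → W) → (V ∨ W)) → ¬¬(U → Y)))) = ¬False = True
¬(¬((X → V) → Y) ∧ (V ∨ ((¬(U → W) → (V ∨ W)) → ¬¬(U → Y)))) → U = True → True = True
(¬(¬((X → V) → Y) ∧ (V ∨ ((¬(U → W) → (V ∨ W)) → ¬¬(U → Y)))) → U) → U = True → True = True
((¬(¬((X → V) → Y) ∧ (V ∨ ((¬(U → W) → (V ∨ W)) → ¬¬(U → Y)))) → U) → U) → Y = True → False = False
X ∨ W = True ∨ True = True
U → Y = True → False = False
(U → Y) → Y = False → False = True
(X ∨ W) → ((U → Y) → Y) = True → True = True
(((¬(¬((X → V) → Y) ∧ (V ∨ ((¬(U → W) → (V ∨ W)) → ¬¬(U → Y)))) → U) → U) → Y) → ((X ∨ W) → ((U → Y) → Y)) = False → True = True

True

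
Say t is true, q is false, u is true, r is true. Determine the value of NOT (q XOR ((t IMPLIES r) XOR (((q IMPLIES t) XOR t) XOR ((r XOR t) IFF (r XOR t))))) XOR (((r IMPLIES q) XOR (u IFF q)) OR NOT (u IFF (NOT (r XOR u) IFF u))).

true

t IMPLIES r = true IMPLIES true = true
q IMPLIES t = false IMPLIES true = true
(q IMPLIES t) XOR t = true XOR true = false
r XOR t = true XOR true = false
r XOR t = true XOR true = false
(r XOR t) IFF (r XOR t) = false IFF false = true
((q IMPLIES t) XOR t) XOR ((r XOR t) IFF (r XOR t)) = false XOR true = true
(t IMPLIES r) XOR (((q IMPLIES t) XOR t) XOR ((r XOR t) IFF (r XOR t))) = true XOR true = false
q XOR ((t IMPLIES r) XOR (((q IMPLIES t) XOR t) XOR ((r XOR t) IFF (r XOR t)))) = false XOR false = false
NOT (q XOR ((t IMPLIES r) XOR (((q IMPLIES t) XOR t) XOR ((r XOR t) IFF (r XOR t))))) = NOT false = true
r IMPLIES q = true IMPLIES false = false
u IFF q = true IFF false = false
(r IMPLIES q) XOR (u IFF q) = false XOR false = false
r XOR u = true XOR true = false
NOT (r XOR u) = NOT false = true
NOT (r XOR u) IFF u = true IFF true = true
u IFF (NOT (r XOR u) IFF u) = true IFF true = true
NOT (u IFF (NOT (r XOR u) IFF u)) = NOT true = false
((r IMPLIES q) XOR (u IFF q)) OR NOT (u IFF (NOT (r XOR u) IFF u)) = false OR false = false
NOT (q XOR ((t IMPLIES r) XOR (((q IMPLIES t) XOR t) XOR ((r XOR t) IFF (r XOR t))))) XOR (((r IMPLIES q) XOR (u IFF q)) OR NOT (u IFF (NOT (r XOR u) IFF u))) = true XOR false = true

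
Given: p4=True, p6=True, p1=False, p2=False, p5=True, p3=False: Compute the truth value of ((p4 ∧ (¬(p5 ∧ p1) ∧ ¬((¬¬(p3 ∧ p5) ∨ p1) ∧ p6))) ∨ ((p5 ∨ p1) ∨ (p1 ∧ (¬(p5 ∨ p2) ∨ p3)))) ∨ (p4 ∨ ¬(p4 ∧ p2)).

Substituting p4=True, p6=True, p1=False, p2=False, p5=True, p3=False:
p5 ∧ p1 = True ∧ False = False
¬(p5 ∧ p1) = ¬False = True
p3 ∧ p5 = False ∧ True = False
¬(p3 ∧ p5) = ¬False = True
¬¬(p3 ∧ p5) = ¬True = False
¬¬(p3 ∧ p5) ∨ p1 = False ∨ False = False
(¬¬(p3 ∧ p5) ∨ p1) ∧ p6 = False ∧ True = False
¬((¬¬(p3 ∧ p5) ∨ p1) ∧ p6) = ¬False = True
¬(p5 ∧ p1) ∧ ¬((¬¬(p3 ∧ p5) ∨ p1) ∧ p6) = True ∧ True = True
p4 ∧ (¬(p5 ∧ p1) ∧ ¬((¬¬(p3 ∧ p5) ∨ p1) ∧ p6)) = True ∧ True = True
p5 ∨ p1 = True ∨ False = True
p5 ∨ p2 = True ∨ False = True
¬(p5 ∨ p2) = ¬True = False
¬(p5 ∨ p2) ∨ p3 = False ∨ False = False
p1 ∧ (¬(p5 ∨ p2) ∨ p3) = False ∧ False = False
(p5 ∨ p1) ∨ (p1 ∧ (¬(p5 ∨ p2) ∨ p3)) = True ∨ False = True
(p4 ∧ (¬(p5 ∧ p1) ∧ ¬((¬¬(p3 ∧ p5) ∨ p1) ∧ p6))) ∨ ((p5 ∨ p1) ∨ (p1 ∧ (¬(p5 ∨ p2) ∨ p3))) = True ∨ True = True
p4 ∧ p2 = True ∧ False = False
¬(p4 ∧ p2) = ¬False = True
p4 ∨ ¬(p4 ∧ p2) = True ∨ True = True
((p4 ∧ (¬(p5 ∧ p1) ∧ ¬((¬¬(p3 ∧ p5) ∨ p1) ∧ p6))) ∨ ((p5 ∨ p1) ∨ (p1 ∧ (¬(p5 ∨ p2) ∨ p3)))) ∨ (p4 ∨ ¬(p4 ∧ p2)) = True ∨ True = True

True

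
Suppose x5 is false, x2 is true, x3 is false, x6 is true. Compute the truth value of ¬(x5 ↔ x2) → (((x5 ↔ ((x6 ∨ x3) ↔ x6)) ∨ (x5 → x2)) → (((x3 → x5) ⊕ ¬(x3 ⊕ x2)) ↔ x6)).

Substituting x5=F, x2=T, x3=F, x6=T:
x5 ↔ x2 = F ↔ T = F
¬(x5 ↔ x2) = ¬F = T
x6 ∨ x3 = T ∨ F = T
(x6 ∨ x3) ↔ x6 = T ↔ T = T
x5 ↔ ((x6 ∨ x3) ↔ x6) = F ↔ T = F
x5 → x2 = F → T = T
(x5 ↔ ((x6 ∨ x3) ↔ x6)) ∨ (x5 → x2) = F ∨ T = T
x3 → x5 = F → F = T
x3 ⊕ x2 = F ⊕ T = T
¬(x3 ⊕ x2) = ¬T = F
(x3 → x5) ⊕ ¬(x3 ⊕ x2) = T ⊕ F = T
((x3 → x5) ⊕ ¬(x3 ⊕ x2)) ↔ x6 = T ↔ T = T
((x5 ↔ ((x6 ∨ x3) ↔ x6)) ∨ (x5 → x2)) → (((x3 → x5) ⊕ ¬(x3 ⊕ x2)) ↔ x6) = T → T = T
¬(x5 ↔ x2) → (((x5 ↔ ((x6 ∨ x3) ↔ x6)) ∨ (x5 → x2)) → (((x3 → x5) ⊕ ¬(x3 ⊕ x2)) ↔ x6)) = T → T = T

T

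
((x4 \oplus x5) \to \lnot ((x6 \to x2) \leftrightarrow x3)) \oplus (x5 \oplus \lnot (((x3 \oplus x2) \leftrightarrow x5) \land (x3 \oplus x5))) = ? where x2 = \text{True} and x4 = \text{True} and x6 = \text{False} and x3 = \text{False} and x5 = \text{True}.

\text{False}

x4 \oplus x5 = \text{True} \oplus \text{True} = \text{False}
x6 \to x2 = \text{False} \to \text{True} = \text{True}
(x6 \to x2) \leftrightarrow x3 = \text{True} \leftrightarrow \text{False} = \text{False}
\lnot ((x6 \to x2) \leftrightarrow x3) = \lnot \text{False} = \text{True}
(x4 \oplus x5) \to \lnot ((x6 \to x2) \leftrightarrow x3) = \text{False} \to \text{True} = \text{True}
x3 \oplus x2 = \text{False} \oplus \text{True} = \text{True}
(x3 \oplus x2) \leftrightarrow x5 = \text{True} \leftrightarrow \text{True} = \text{True}
x3 \oplus x5 = \text{False} \oplus \text{True} = \text{True}
((x3 \oplus x2) \leftrightarrow x5) \land (x3 \oplus x5) = \text{True} \land \text{True} = \text{True}
\lnot (((x3 \oplus x2) \leftrightarrow x5) \land (x3 \oplus x5)) = \lnot \text{True} = \text{False}
x5 \oplus \lnot (((x3 \oplus x2) \leftrightarrow x5) \land (x3 \oplus x5)) = \text{True} \oplus \text{False} = \text{True}
((x4 \oplus x5) \to \lnot ((x6 \to x2) \leftrightarrow x3)) \oplus (x5 \oplus \lnot (((x3 \oplus x2) \leftrightarrow x5) \land (x3 \oplus x5))) = \text{True} \oplus \text{True} = \text{False}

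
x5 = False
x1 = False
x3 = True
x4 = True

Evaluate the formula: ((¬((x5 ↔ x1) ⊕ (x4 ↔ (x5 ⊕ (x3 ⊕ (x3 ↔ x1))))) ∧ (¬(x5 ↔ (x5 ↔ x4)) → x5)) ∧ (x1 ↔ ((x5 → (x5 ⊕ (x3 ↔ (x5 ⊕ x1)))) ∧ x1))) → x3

True

x5 ↔ x1 = False ↔ False = True
x3 ↔ x1 = True ↔ False = False
x3 ⊕ (x3 ↔ x1) = True ⊕ False = True
x5 ⊕ (x3 ⊕ (x3 ↔ x1)) = False ⊕ True = True
x4 ↔ (x5 ⊕ (x3 ⊕ (x3 ↔ x1))) = True ↔ True = True
(x5 ↔ x1) ⊕ (x4 ↔ (x5 ⊕ (x3 ⊕ (x3 ↔ x1)))) = True ⊕ True = False
¬((x5 ↔ x1) ⊕ (x4 ↔ (x5 ⊕ (x3 ⊕ (x3 ↔ x1))))) = ¬False = True
x5 ↔ x4 = False ↔ True = False
x5 ↔ (x5 ↔ x4) = False ↔ False = True
¬(x5 ↔ (x5 ↔ x4)) = ¬True = False
¬(x5 ↔ (x5 ↔ x4)) → x5 = False → False = True
¬((x5 ↔ x1) ⊕ (x4 ↔ (x5 ⊕ (x3 ⊕ (x3 ↔ x1))))) ∧ (¬(x5 ↔ (x5 ↔ x4)) → x5) = True ∧ True = True
x5 ⊕ x1 = False ⊕ False = False
x3 ↔ (x5 ⊕ x1) = True ↔ False = False
x5 ⊕ (x3 ↔ (x5 ⊕ x1)) = False ⊕ False = False
x5 → (x5 ⊕ (x3 ↔ (x5 ⊕ x1))) = False → False = True
(x5 → (x5 ⊕ (x3 ↔ (x5 ⊕ x1)))) ∧ x1 = True ∧ False = False
x1 ↔ ((x5 → (x5 ⊕ (x3 ↔ (x5 ⊕ x1)))) ∧ x1) = False ↔ False = True
(¬((x5 ↔ x1) ⊕ (x4 ↔ (x5 ⊕ (x3 ⊕ (x3 ↔ x1))))) ∧ (¬(x5 ↔ (x5 ↔ x4)) → x5)) ∧ (x1 ↔ ((x5 → (x5 ⊕ (x3 ↔ (x5 ⊕ x1)))) ∧ x1)) = True ∧ True = True
((¬((x5 ↔ x1) ⊕ (x4 ↔ (x5 ⊕ (x3 ⊕ (x3 ↔ x1))))) ∧ (¬(x5 ↔ (x5 ↔ x4)) → x5)) ∧ (x1 ↔ ((x5 → (x5 ⊕ (x3 ↔ (x5 ⊕ x1)))) ∧ x1))) → x3 = True → True = True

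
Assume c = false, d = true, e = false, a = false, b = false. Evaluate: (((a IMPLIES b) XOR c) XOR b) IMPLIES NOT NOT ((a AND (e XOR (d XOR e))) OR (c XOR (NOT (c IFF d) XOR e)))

true

Substituting c=false, d=true, e=false, a=false, b=false:
a IMPLIES b = false IMPLIES false = true
(a IMPLIES b) XOR c = true XOR false = true
((a IMPLIES b) XOR c) XOR b = true XOR false = true
d XOR e = true XOR false = true
e XOR (d XOR e) = false XOR true = true
a AND (e XOR (d XOR e)) = false AND true = false
c IFF d = false IFF true = false
NOT (c IFF d) = NOT false = true
NOT (c IFF d) XOR e = true XOR false = true
c XOR (NOT (c IFF d) XOR e) = false XOR true = true
(a AND (e XOR (d XOR e))) OR (c XOR (NOT (c IFF d) XOR e)) = false OR true = true
NOT ((a AND (e XOR (d XOR e))) OR (c XOR (NOT (c IFF d) XOR e))) = NOT true = false
NOT NOT ((a AND (e XOR (d XOR e))) OR (c XOR (NOT (c IFF d) XOR e))) = NOT false = true
(((a IMPLIES b) XOR c) XOR b) IMPLIES NOT NOT ((a AND (e XOR (d XOR e))) OR (c XOR (NOT (c IFF d) XOR e))) = true IMPLIES true = true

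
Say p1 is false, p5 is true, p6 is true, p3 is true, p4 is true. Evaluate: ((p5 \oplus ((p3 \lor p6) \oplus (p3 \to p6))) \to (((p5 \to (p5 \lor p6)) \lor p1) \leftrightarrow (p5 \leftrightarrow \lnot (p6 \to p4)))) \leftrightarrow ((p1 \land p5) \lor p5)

Substituting p1=\text{False}, p5=\text{True}, p6=\text{True}, p3=\text{True}, p4=\text{True}:
p3 \lor p6 = \text{True} \lor \text{True} = \text{True}
p3 \to p6 = \text{True} \to \text{True} = \text{True}
(p3 \lor p6) \oplus (p3 \to p6) = \text{True} \oplus \text{True} = \text{False}
p5 \oplus ((p3 \lor p6) \oplus (p3 \to p6)) = \text{True} \oplus \text{False} = \text{True}
p5 \lor p6 = \text{True} \lor \text{True} = \text{True}
p5 \to (p5 \lor p6) = \text{True} \to \text{True} = \text{True}
(p5 \to (p5 \lor p6)) \lor p1 = \text{True} \lor \text{False} = \text{True}
p6 \to p4 = \text{True} \to \text{True} = \text{True}
\lnot (p6 \to p4) = \lnot \text{True} = \text{False}
p5 \leftrightarrow \lnot (p6 \to p4) = \text{True} \leftrightarrow \text{False} = \text{False}
((p5 \to (p5 \lor p6)) \lor p1) \leftrightarrow (p5 \leftrightarrow \lnot (p6 \to p4)) = \text{True} \leftrightarrow \text{False} = \text{False}
(p5 \oplus ((p3 \lor p6) \oplus (p3 \to p6))) \to (((p5 \to (p5 \lor p6)) \lor p1) \leftrightarrow (p5 \leftrightarrow \lnot (p6 \to p4))) = \text{True} \to \text{False} = \text{False}
p1 \land p5 = \text{False} \land \text{True} = \text{False}
(p1 \land p5) \lor p5 = \text{False} \lor \text{True} = \text{True}
((p5 \oplus ((p3 \lor p6) \oplus (p3 \to p6))) \to (((p5 \to (p5 \lor p6)) \lor p1) \leftrightarrow (p5 \leftrightarrow \lnot (p6 \to p4)))) \leftrightarrow ((p1 \land p5) \lor p5) = \text{False} \leftrightarrow \text{True} = \text{False}

\text{False}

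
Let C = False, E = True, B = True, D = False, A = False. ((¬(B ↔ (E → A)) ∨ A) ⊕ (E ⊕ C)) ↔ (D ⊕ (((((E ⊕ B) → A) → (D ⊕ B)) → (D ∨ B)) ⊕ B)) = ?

E → A = True → False = False
B ↔ (E → A) = True ↔ False = False
¬(B ↔ (E → A)) = ¬False = True
¬(B ↔ (E → A)) ∨ A = True ∨ False = True
E ⊕ C = True ⊕ False = True
(¬(B ↔ (E → A)) ∨ A) ⊕ (E ⊕ C) = True ⊕ True = False
E ⊕ B = True ⊕ True = False
(E ⊕ B) → A = False → False = True
D ⊕ B = False ⊕ True = True
((E ⊕ B) → A) → (D ⊕ B) = True → True = True
D ∨ B = False ∨ True = True
(((E ⊕ B) → A) → (D ⊕ B)) → (D ∨ B) = True → True = True
((((E ⊕ B) → A) → (D ⊕ B)) → (D ∨ B)) ⊕ B = True ⊕ True = False
D ⊕ (((((E ⊕ B) → A) → (D ⊕ B)) → (D ∨ B)) ⊕ B) = False ⊕ False = False
((¬(B ↔ (E → A)) ∨ A) ⊕ (E ⊕ C)) ↔ (D ⊕ (((((E ⊕ B) → A) → (D ⊕ B)) → (D ∨ B)) ⊕ B)) = False ↔ False = True

True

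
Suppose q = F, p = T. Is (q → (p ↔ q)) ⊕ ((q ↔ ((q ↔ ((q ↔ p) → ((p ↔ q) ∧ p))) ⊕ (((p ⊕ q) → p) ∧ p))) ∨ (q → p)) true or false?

F

Substituting q=F, p=T:
p ↔ q = T ↔ F = F
q → (p ↔ q) = F → F = T
q ↔ p = F ↔ T = F
p ↔ q = T ↔ F = F
(p ↔ q) ∧ p = F ∧ T = F
(q ↔ p) → ((p ↔ q) ∧ p) = F → F = T
q ↔ ((q ↔ p) → ((p ↔ q) ∧ p)) = F ↔ T = F
p ⊕ q = T ⊕ F = T
(p ⊕ q) → p = T → T = T
((p ⊕ q) → p) ∧ p = T ∧ T = T
(q ↔ ((q ↔ p) → ((p ↔ q) ∧ p))) ⊕ (((p ⊕ q) → p) ∧ p) = F ⊕ T = T
q ↔ ((q ↔ ((q ↔ p) → ((p ↔ q) ∧ p))) ⊕ (((p ⊕ q) → p) ∧ p)) = F ↔ T = F
q → p = F → T = T
(q ↔ ((q ↔ ((q ↔ p) → ((p ↔ q) ∧ p))) ⊕ (((p ⊕ q) → p) ∧ p))) ∨ (q → p) = F ∨ T = T
(q → (p ↔ q)) ⊕ ((q ↔ ((q ↔ ((q ↔ p) → ((p ↔ q) ∧ p))) ⊕ (((p ⊕ q) → p) ∧ p))) ∨ (q → p)) = T ⊕ T = F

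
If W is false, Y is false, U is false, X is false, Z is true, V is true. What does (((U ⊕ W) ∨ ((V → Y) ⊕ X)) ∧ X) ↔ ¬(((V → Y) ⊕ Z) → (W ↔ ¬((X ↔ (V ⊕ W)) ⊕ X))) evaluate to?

U ⊕ W = F ⊕ F = F
V → Y = T → F = F
(V → Y) ⊕ X = F ⊕ F = F
(U ⊕ W) ∨ ((V → Y) ⊕ X) = F ∨ F = F
((U ⊕ W) ∨ ((V → Y) ⊕ X)) ∧ X = F ∧ F = F
V → Y = T → F = F
(V → Y) ⊕ Z = F ⊕ T = T
V ⊕ W = T ⊕ F = T
X ↔ (V ⊕ W) = F ↔ T = F
(X ↔ (V ⊕ W)) ⊕ X = F ⊕ F = F
¬((X ↔ (V ⊕ W)) ⊕ X) = ¬F = T
W ↔ ¬((X ↔ (V ⊕ W)) ⊕ X) = F ↔ T = F
((V → Y) ⊕ Z) → (W ↔ ¬((X ↔ (V ⊕ W)) ⊕ X)) = T → F = F
¬(((V → Y) ⊕ Z) → (W ↔ ¬((X ↔ (V ⊕ W)) ⊕ X))) = ¬F = T
(((U ⊕ W) ∨ ((V → Y) ⊕ X)) ∧ X) ↔ ¬(((V → Y) ⊕ Z) → (W ↔ ¬((X ↔ (V ⊕ W)) ⊕ X))) = F ↔ T = F

F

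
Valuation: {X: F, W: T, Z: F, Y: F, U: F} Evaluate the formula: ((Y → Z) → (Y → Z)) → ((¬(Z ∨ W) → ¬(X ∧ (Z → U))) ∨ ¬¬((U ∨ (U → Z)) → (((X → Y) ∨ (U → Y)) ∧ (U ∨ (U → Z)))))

T

Y → Z = F → F = T
Y → Z = F → F = T
(Y → Z) → (Y → Z) = T → T = T
Z ∨ W = F ∨ T = T
¬(Z ∨ W) = ¬T = F
Z → U = F → F = T
X ∧ (Z → U) = F ∧ T = F
¬(X ∧ (Z → U)) = ¬F = T
¬(Z ∨ W) → ¬(X ∧ (Z → U)) = F → T = T
U → Z = F → F = T
U ∨ (U → Z) = F ∨ T = T
X → Y = F → F = T
U → Y = F → F = T
(X → Y) ∨ (U → Y) = T ∨ T = T
U → Z = F → F = T
U ∨ (U → Z) = F ∨ T = T
((X → Y) ∨ (U → Y)) ∧ (U ∨ (U → Z)) = T ∧ T = T
(U ∨ (U → Z)) → (((X → Y) ∨ (U → Y)) ∧ (U ∨ (U → Z))) = T → T = T
¬((U ∨ (U → Z)) → (((X → Y) ∨ (U → Y)) ∧ (U ∨ (U → Z)))) = ¬T = F
¬¬((U ∨ (U → Z)) → (((X → Y) ∨ (U → Y)) ∧ (U ∨ (U → Z)))) = ¬F = T
(¬(Z ∨ W) → ¬(X ∧ (Z → U))) ∨ ¬¬((U ∨ (U → Z)) → (((X → Y) ∨ (U → Y)) ∧ (U ∨ (U → Z)))) = T ∨ T = T
((Y → Z) → (Y → Z)) → ((¬(Z ∨ W) → ¬(X ∧ (Z → U))) ∨ ¬¬((U ∨ (U → Z)) → (((X → Y) ∨ (U → Y)) ∧ (U ∨ (U → Z))))) = T → T = T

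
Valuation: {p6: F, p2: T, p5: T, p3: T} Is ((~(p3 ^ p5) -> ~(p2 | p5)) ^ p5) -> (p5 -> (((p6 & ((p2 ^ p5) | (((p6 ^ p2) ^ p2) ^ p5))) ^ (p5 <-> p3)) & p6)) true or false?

F

p3 ^ p5 = T ^ T = F
~(p3 ^ p5) = ~F = T
p2 | p5 = T | T = T
~(p2 | p5) = ~T = F
~(p3 ^ p5) -> ~(p2 | p5) = T -> F = F
(~(p3 ^ p5) -> ~(p2 | p5)) ^ p5 = F ^ T = T
p2 ^ p5 = T ^ T = F
p6 ^ p2 = F ^ T = T
(p6 ^ p2) ^ p2 = T ^ T = F
((p6 ^ p2) ^ p2) ^ p5 = F ^ T = T
(p2 ^ p5) | (((p6 ^ p2) ^ p2) ^ p5) = F | T = T
p6 & ((p2 ^ p5) | (((p6 ^ p2) ^ p2) ^ p5)) = F & T = F
p5 <-> p3 = T <-> T = T
(p6 & ((p2 ^ p5) | (((p6 ^ p2) ^ p2) ^ p5))) ^ (p5 <-> p3) = F ^ T = T
((p6 & ((p2 ^ p5) | (((p6 ^ p2) ^ p2) ^ p5))) ^ (p5 <-> p3)) & p6 = T & F = F
p5 -> (((p6 & ((p2 ^ p5) | (((p6 ^ p2) ^ p2) ^ p5))) ^ (p5 <-> p3)) & p6) = T -> F = F
((~(p3 ^ p5) -> ~(p2 | p5)) ^ p5) -> (p5 -> (((p6 & ((p2 ^ p5) | (((p6 ^ p2) ^ p2) ^ p5))) ^ (p5 <-> p3)) & p6)) = T -> F = F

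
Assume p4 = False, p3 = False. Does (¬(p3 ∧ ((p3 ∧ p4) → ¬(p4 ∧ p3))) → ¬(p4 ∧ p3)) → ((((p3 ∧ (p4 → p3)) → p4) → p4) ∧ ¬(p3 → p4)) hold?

p3 ∧ p4 = False ∧ False = False
p4 ∧ p3 = False ∧ False = False
¬(p4 ∧ p3) = ¬False = True
(p3 ∧ p4) → ¬(p4 ∧ p3) = False → True = True
p3 ∧ ((p3 ∧ p4) → ¬(p4 ∧ p3)) = False ∧ True = False
¬(p3 ∧ ((p3 ∧ p4) → ¬(p4 ∧ p3))) = ¬False = True
p4 ∧ p3 = False ∧ False = False
¬(p4 ∧ p3) = ¬False = True
¬(p3 ∧ ((p3 ∧ p4) → ¬(p4 ∧ p3))) → ¬(p4 ∧ p3) = True → True = True
p4 → p3 = False → False = True
p3 ∧ (p4 → p3) = False ∧ True = False
(p3 ∧ (p4 → p3)) → p4 = False → False = True
((p3 ∧ (p4 → p3)) → p4) → p4 = True → False = False
p3 → p4 = False → False = True
¬(p3 → p4) = ¬True = False
(((p3 ∧ (p4 → p3)) → p4) → p4) ∧ ¬(p3 → p4) = False ∧ False = False
(¬(p3 ∧ ((p3 ∧ p4) → ¬(p4 ∧ p3))) → ¬(p4 ∧ p3)) → ((((p3 ∧ (p4 → p3)) → p4) → p4) ∧ ¬(p3 → p4)) = True → False = False

False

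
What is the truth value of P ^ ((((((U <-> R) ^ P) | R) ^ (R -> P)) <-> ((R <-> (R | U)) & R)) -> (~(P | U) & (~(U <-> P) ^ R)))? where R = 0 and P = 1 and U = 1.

Substituting R=0, P=1, U=1:
U <-> R = 1 <-> 0 = 0
(U <-> R) ^ P = 0 ^ 1 = 1
((U <-> R) ^ P) | R = 1 | 0 = 1
R -> P = 0 -> 1 = 1
(((U <-> R) ^ P) | R) ^ (R -> P) = 1 ^ 1 = 0
R | U = 0 | 1 = 1
R <-> (R | U) = 0 <-> 1 = 0
(R <-> (R | U)) & R = 0 & 0 = 0
((((U <-> R) ^ P) | R) ^ (R -> P)) <-> ((R <-> (R | U)) & R) = 0 <-> 0 = 1
P | U = 1 | 1 = 1
~(P | U) = ~1 = 0
U <-> P = 1 <-> 1 = 1
~(U <-> P) = ~1 = 0
~(U <-> P) ^ R = 0 ^ 0 = 0
~(P | U) & (~(U <-> P) ^ R) = 0 & 0 = 0
(((((U <-> R) ^ P) | R) ^ (R -> P)) <-> ((R <-> (R | U)) & R)) -> (~(P | U) & (~(U <-> P) ^ R)) = 1 -> 0 = 0
P ^ ((((((U <-> R) ^ P) | R) ^ (R -> P)) <-> ((R <-> (R | U)) & R)) -> (~(P | U) & (~(U <-> P) ^ R))) = 1 ^ 0 = 1

1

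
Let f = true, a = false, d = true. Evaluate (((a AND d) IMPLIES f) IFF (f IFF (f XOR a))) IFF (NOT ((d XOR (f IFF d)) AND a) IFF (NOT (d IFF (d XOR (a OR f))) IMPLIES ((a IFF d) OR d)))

true

a AND d = false AND true = false
(a AND d) IMPLIES f = false IMPLIES true = true
f XOR a = true XOR false = true
f IFF (f XOR a) = true IFF true = true
((a AND d) IMPLIES f) IFF (f IFF (f XOR a)) = true IFF true = true
f IFF d = true IFF true = true
d XOR (f IFF d) = true XOR true = false
(d XOR (f IFF d)) AND a = false AND false = false
NOT ((d XOR (f IFF d)) AND a) = NOT false = true
a OR f = false OR true = true
d XOR (a OR f) = true XOR true = false
d IFF (d XOR (a OR f)) = true IFF false = false
NOT (d IFF (d XOR (a OR f))) = NOT false = true
a IFF d = false IFF true = false
(a IFF d) OR d = false OR true = true
NOT (d IFF (d XOR (a OR f))) IMPLIES ((a IFF d) OR d) = true IMPLIES true = true
NOT ((d XOR (f IFF d)) AND a) IFF (NOT (d IFF (d XOR (a OR f))) IMPLIES ((a IFF d) OR d)) = true IFF true = true
(((a AND d) IMPLIES f) IFF (f IFF (f XOR a))) IFF (NOT ((d XOR (f IFF d)) AND a) IFF (NOT (d IFF (d XOR (a OR f))) IMPLIES ((a IFF d) OR d))) = true IFF true = true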